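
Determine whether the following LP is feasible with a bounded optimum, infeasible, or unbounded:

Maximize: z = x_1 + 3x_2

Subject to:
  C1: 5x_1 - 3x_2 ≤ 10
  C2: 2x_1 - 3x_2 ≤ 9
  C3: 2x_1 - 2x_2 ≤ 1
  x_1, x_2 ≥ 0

Unbounded (objective can increase without bound)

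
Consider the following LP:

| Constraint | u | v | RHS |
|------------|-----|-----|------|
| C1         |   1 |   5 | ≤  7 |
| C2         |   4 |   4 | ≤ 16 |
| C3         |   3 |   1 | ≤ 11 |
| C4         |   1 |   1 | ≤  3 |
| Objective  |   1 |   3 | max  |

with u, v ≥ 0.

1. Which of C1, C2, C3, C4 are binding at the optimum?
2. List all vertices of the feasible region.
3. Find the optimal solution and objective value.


1. C1, C4
2. (0, 0), (3, 0), (2, 1), (0, 1.4)
3. u = 2, v = 1, z = 5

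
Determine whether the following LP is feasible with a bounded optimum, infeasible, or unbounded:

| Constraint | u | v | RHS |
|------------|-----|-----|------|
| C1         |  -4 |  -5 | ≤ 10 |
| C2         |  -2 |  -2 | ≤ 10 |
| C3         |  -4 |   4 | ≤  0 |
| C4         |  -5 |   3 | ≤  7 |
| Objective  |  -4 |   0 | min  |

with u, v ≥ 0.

Unbounded (objective can decrease without bound)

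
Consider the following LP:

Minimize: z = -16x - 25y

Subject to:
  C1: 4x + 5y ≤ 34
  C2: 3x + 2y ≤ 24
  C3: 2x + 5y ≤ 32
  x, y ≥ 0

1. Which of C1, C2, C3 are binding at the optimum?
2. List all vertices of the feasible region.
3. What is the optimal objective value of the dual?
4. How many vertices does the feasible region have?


1. C1, C3
2. (0, 0), (8, 0), (7.429, 0.8571), (1, 6), (0, 6.4)
3. -166
4. 5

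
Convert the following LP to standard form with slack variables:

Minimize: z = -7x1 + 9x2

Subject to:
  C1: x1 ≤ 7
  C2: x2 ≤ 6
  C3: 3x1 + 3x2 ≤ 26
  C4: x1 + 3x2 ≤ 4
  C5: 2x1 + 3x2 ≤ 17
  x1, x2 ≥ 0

min z = -7x1 + 9x2

s.t.
  x1 + s1 = 7
  x2 + s2 = 6
  3x1 + 3x2 + s3 = 26
  x1 + 3x2 + s4 = 4
  2x1 + 3x2 + s5 = 17
  x1, x2, s1, s2, s3, s4, s5 ≥ 0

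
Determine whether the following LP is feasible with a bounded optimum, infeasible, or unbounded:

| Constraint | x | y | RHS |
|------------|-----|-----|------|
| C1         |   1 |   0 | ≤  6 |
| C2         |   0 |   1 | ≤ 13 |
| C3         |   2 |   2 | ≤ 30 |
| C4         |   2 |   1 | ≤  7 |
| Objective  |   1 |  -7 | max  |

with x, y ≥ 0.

Feasible with a bounded optimal solution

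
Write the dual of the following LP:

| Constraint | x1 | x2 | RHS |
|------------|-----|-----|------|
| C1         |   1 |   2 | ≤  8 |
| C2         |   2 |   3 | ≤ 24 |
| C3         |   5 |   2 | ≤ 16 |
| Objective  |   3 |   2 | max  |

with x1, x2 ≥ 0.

Primal max cᵀx s.t. Ax ≤ b, x ≥ 0  →  Dual min bᵀy s.t. Aᵀy ≥ c, y ≥ 0.

Minimize: z = 8y1 + 24y2 + 16y3

Subject to:
  y1 + 2y2 + 5y3 ≥ 3
  2y1 + 3y2 + 2y3 ≥ 2
  y1, y2, y3 ≥ 0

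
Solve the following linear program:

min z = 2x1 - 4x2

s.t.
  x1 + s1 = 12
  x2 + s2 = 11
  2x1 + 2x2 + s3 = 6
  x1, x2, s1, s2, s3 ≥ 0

Evaluate the objective at each vertex of the feasible region:
  z(0, 0) = 0
  z(3, 0) = 6
  z(0, 3) = -12  ←
The minimum is at x1 = 0, x2 = 3.

x1 = 0, x2 = 3, z = -12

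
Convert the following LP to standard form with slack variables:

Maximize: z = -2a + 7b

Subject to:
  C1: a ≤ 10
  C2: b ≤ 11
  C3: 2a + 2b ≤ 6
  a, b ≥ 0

max z = -2a + 7b

s.t.
  a + s1 = 10
  b + s2 = 11
  2a + 2b + s3 = 6
  a, b, s1, s2, s3 ≥ 0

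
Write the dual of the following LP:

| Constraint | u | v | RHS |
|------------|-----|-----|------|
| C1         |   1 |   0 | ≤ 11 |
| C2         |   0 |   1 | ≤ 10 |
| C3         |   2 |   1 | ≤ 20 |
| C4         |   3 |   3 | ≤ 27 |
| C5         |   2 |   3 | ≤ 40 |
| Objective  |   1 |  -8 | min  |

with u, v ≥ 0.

Primal min cᵀx s.t. Ax ≤ b, x ≥ 0  →  Dual max −bᵀy s.t. Aᵀy ≥ −c, y ≥ 0.

Maximize: z = -11y1 - 10y2 - 20y3 - 27y4 - 40y5

Subject to:
  y1 + 2y3 + 3y4 + 2y5 ≥ -1
  y2 + y3 + 3y4 + 3y5 ≥ 8
  y1, y2, y3, y4, y5 ≥ 0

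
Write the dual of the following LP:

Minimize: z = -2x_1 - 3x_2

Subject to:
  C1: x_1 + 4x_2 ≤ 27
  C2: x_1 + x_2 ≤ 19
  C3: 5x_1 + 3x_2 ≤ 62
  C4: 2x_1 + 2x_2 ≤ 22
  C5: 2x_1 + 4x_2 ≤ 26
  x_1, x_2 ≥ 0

Primal min cᵀx s.t. Ax ≤ b, x ≥ 0  →  Dual max −bᵀy s.t. Aᵀy ≥ −c, y ≥ 0.

Maximize: z = -27y1 - 19y2 - 62y3 - 22y4 - 26y5

Subject to:
  y1 + y2 + 5y3 + 2y4 + 2y5 ≥ 2
  4y1 + y2 + 3y3 + 2y4 + 4y5 ≥ 3
  y1, y2, y3, y4, y5 ≥ 0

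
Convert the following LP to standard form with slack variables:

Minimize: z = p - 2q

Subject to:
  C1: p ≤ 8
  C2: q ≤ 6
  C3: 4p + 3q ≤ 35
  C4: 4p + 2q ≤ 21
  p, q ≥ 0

min z = p - 2q

s.t.
  p + s1 = 8
  q + s2 = 6
  4p + 3q + s3 = 35
  4p + 2q + s4 = 21
  p, q, s1, s2, s3, s4 ≥ 0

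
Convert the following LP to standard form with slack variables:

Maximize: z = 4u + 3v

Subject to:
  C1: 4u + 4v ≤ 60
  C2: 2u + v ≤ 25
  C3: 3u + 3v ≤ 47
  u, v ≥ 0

max z = 4u + 3v

s.t.
  4u + 4v + s1 = 60
  2u + v + s2 = 25
  3u + 3v + s3 = 47
  u, v, s1, s2, s3 ≥ 0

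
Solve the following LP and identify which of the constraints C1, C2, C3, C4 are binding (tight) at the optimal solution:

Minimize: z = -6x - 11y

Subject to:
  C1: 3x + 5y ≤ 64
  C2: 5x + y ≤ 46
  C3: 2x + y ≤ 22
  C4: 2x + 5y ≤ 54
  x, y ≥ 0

At x = 7, y = 8, compute slack b - a·x for each constraint:
  C1: 64 − 61 = 3  (slack)
  C2: 46 − 43 = 3  (slack)
  C3: 22 − 22 = 0  (binding)
  C4: 54 − 54 = 0  (binding)

Optimal: x = 7, y = 8
Binding: C3, C4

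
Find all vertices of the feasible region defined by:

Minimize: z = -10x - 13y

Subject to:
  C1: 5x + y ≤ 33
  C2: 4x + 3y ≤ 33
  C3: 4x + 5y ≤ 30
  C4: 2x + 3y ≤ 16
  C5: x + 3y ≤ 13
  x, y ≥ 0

(0, 0), (6.6, 0), (6.429, 0.8571), (5, 2), (3, 3.333), (0, 4.333)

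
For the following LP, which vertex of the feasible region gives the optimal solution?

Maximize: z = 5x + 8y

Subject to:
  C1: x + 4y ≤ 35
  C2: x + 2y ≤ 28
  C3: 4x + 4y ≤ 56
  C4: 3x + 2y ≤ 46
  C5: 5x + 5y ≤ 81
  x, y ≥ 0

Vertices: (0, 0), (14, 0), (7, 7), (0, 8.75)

Evaluate the objective at each vertex of the feasible region:
  z(0, 0) = 0
  z(14, 0) = 70
  z(7, 7) = 91  ←
  z(0, 8.75) = 70
The maximum is at x = 7, y = 7.

(7, 7)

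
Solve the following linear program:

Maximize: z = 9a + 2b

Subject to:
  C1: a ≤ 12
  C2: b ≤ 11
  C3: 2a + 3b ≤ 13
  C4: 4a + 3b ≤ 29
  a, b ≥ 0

Evaluate the objective at each vertex of the feasible region:
  z(0, 0) = 0
  z(6.5, 0) = 58.5  ←
  z(0, 4.333) = 8.667
The maximum is at a = 6.5, b = 0.

a = 6.5, b = 0, z = 58.5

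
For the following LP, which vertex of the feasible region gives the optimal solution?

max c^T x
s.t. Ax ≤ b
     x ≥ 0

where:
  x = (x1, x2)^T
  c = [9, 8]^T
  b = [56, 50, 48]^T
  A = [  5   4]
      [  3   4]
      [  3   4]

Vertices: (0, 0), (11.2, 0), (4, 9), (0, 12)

Evaluate the objective at each vertex of the feasible region:
  z(0, 0) = 0
  z(11.2, 0) = 100.8
  z(4, 9) = 108  ←
  z(0, 12) = 96
The maximum is at x1 = 4, x2 = 9.

(4, 9)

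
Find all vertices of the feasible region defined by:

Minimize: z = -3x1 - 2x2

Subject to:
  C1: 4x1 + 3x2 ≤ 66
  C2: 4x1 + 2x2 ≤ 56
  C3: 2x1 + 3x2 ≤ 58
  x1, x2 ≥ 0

(0, 0), (14, 0), (9, 10), (4, 16.67), (0, 19.33)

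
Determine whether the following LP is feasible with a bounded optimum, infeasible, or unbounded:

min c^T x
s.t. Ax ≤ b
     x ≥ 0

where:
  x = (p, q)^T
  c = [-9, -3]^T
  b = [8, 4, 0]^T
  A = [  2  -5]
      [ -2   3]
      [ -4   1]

Unbounded (objective can decrease without bound)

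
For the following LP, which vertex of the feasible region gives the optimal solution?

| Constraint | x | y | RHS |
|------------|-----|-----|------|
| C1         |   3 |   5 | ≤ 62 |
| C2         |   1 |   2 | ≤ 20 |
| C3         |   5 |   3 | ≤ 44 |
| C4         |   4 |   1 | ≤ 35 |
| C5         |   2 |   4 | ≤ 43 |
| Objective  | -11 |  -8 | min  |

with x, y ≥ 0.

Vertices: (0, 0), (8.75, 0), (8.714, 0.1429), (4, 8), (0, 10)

Evaluate the objective at each vertex of the feasible region:
  z(0, 0) = 0
  z(8.75, 0) = -96.25
  z(8.714, 0.1429) = -97
  z(4, 8) = -108  ←
  z(0, 10) = -80
The minimum is at x = 4, y = 8.

(4, 8)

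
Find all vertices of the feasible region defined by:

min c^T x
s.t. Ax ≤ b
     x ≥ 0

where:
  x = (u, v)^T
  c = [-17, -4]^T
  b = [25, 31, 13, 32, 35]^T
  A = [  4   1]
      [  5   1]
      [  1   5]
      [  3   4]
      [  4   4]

(0, 0), (6.2, 0), (6, 1), (5.895, 1.421), (0, 2.6)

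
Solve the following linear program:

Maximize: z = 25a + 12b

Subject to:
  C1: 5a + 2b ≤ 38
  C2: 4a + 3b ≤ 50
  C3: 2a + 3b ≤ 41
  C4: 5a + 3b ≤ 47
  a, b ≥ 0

Evaluate the objective at each vertex of the feasible region:
  z(0, 0) = 0
  z(7.6, 0) = 190
  z(4, 9) = 208  ←
  z(2, 12.33) = 198
  z(0, 13.67) = 164
The maximum is at a = 4, b = 9.

a = 4, b = 9, z = 208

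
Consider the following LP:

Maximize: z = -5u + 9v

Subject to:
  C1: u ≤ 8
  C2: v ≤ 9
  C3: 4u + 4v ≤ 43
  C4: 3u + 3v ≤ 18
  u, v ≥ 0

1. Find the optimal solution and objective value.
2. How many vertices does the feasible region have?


1. u = 0, v = 6, z = 54
2. 3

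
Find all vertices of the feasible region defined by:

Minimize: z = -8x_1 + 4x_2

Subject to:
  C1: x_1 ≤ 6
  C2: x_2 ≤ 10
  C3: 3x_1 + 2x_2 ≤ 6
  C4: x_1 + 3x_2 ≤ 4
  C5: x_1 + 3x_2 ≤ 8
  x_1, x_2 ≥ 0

(0, 0), (2, 0), (1.429, 0.8571), (0, 1.333)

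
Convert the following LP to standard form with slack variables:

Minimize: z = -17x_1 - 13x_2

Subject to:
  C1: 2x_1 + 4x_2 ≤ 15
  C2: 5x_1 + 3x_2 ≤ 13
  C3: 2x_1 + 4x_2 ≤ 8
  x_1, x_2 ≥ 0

min z = -17x_1 - 13x_2

s.t.
  2x_1 + 4x_2 + s1 = 15
  5x_1 + 3x_2 + s2 = 13
  2x_1 + 4x_2 + s3 = 8
  x_1, x_2, s1, s2, s3 ≥ 0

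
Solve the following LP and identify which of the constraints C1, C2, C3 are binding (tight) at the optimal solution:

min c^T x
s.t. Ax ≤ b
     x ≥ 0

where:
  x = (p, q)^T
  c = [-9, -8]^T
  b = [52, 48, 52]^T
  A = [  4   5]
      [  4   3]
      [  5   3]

At p = 8, q = 4, compute slack b - a·x for each constraint:
  C1: 52 − 52 = 0  (binding)
  C2: 48 − 44 = 4  (slack)
  C3: 52 − 52 = 0  (binding)

Optimal: p = 8, q = 4
Binding: C1, C3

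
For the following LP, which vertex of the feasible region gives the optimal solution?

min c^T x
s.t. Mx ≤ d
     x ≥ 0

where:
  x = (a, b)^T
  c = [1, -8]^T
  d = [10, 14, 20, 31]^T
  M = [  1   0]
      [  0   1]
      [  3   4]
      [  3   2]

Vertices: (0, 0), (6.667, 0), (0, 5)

Evaluate the objective at each vertex of the feasible region:
  z(0, 0) = 0
  z(6.667, 0) = 6.667
  z(0, 5) = -40  ←
The minimum is at a = 0, b = 5.

(0, 5)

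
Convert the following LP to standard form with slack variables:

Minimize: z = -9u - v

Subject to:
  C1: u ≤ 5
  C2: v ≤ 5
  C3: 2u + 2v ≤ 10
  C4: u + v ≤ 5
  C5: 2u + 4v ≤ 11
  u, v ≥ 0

min z = -9u - v

s.t.
  u + s1 = 5
  v + s2 = 5
  2u + 2v + s3 = 10
  u + v + s4 = 5
  2u + 4v + s5 = 11
  u, v, s1, s2, s3, s4, s5 ≥ 0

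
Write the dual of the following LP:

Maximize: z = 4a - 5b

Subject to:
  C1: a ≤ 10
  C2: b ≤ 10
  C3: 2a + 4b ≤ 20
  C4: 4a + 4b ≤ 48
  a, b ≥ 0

Primal max cᵀx s.t. Ax ≤ b, x ≥ 0  →  Dual min bᵀy s.t. Aᵀy ≥ c, y ≥ 0.

Minimize: z = 10y1 + 10y2 + 20y3 + 48y4

Subject to:
  y1 + 2y3 + 4y4 ≥ 4
  y2 + 4y3 + 4y4 ≥ -5
  y1, y2, y3, y4 ≥ 0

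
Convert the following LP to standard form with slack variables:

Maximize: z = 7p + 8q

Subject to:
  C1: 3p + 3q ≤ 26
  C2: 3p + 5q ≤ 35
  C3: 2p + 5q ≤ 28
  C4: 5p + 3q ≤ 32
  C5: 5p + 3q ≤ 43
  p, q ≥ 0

max z = 7p + 8q

s.t.
  3p + 3q + s1 = 26
  3p + 5q + s2 = 35
  2p + 5q + s3 = 28
  5p + 3q + s4 = 32
  5p + 3q + s5 = 43
  p, q, s1, s2, s3, s4, s5 ≥ 0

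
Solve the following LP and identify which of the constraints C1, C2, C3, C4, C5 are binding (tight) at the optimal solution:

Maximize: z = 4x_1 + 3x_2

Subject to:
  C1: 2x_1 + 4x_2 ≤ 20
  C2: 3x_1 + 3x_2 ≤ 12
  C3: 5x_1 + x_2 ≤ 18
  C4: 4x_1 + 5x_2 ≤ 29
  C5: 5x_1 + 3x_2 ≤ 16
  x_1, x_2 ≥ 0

At x_1 = 2, x_2 = 2, compute slack b - a·x for each constraint:
  C1: 20 − 12 = 8  (slack)
  C2: 12 − 12 = 0  (binding)
  C3: 18 − 12 = 6  (slack)
  C4: 29 − 18 = 11  (slack)
  C5: 16 − 16 = 0  (binding)

Optimal: x_1 = 2, x_2 = 2
Binding: C2, C5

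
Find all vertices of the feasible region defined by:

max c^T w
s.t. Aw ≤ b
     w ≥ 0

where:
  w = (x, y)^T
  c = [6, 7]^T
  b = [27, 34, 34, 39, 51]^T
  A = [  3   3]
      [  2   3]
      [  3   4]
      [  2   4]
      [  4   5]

(0, 0), (9, 0), (2, 7), (0, 8.5)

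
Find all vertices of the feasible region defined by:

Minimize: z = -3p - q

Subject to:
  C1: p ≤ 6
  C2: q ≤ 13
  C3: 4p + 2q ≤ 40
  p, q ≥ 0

(0, 0), (6, 0), (6, 8), (3.5, 13), (0, 13)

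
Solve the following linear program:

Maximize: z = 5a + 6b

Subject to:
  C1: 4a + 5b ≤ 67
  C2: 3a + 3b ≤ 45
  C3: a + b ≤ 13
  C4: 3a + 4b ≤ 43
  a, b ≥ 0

Evaluate the objective at each vertex of the feasible region:
  z(0, 0) = 0
  z(13, 0) = 65
  z(9, 4) = 69  ←
  z(0, 10.75) = 64.5
The maximum is at a = 9, b = 4.

a = 9, b = 4, z = 69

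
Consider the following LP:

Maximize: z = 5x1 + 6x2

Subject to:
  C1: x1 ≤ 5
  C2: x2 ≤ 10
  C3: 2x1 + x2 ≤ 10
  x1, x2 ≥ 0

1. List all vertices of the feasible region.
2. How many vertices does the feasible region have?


1. (0, 0), (5, 0), (0, 10)
2. 3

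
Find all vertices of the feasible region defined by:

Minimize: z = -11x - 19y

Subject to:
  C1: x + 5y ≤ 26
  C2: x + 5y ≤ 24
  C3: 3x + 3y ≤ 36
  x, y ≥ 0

(0, 0), (12, 0), (9, 3), (0, 4.8)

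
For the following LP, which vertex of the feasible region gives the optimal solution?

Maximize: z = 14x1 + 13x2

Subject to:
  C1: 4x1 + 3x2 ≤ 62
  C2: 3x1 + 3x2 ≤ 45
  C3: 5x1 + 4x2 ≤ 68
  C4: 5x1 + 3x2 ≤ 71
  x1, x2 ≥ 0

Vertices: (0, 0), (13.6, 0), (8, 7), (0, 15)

Evaluate the objective at each vertex of the feasible region:
  z(0, 0) = 0
  z(13.6, 0) = 190.4
  z(8, 7) = 203  ←
  z(0, 15) = 195
The maximum is at x1 = 8, x2 = 7.

(8, 7)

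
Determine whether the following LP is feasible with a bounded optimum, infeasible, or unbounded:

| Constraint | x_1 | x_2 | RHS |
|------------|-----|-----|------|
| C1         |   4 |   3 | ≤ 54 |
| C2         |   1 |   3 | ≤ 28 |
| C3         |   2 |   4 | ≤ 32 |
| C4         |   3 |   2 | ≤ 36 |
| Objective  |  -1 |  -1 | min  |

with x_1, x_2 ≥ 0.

Feasible with a bounded optimal solution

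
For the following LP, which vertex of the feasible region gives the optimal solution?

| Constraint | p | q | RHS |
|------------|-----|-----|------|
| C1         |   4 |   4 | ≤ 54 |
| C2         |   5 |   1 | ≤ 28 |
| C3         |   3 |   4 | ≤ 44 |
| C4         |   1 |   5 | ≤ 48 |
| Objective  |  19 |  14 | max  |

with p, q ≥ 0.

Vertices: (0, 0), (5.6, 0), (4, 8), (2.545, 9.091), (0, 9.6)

Evaluate the objective at each vertex of the feasible region:
  z(0, 0) = 0
  z(5.6, 0) = 106.4
  z(4, 8) = 188  ←
  z(2.545, 9.091) = 175.6
  z(0, 9.6) = 134.4
The maximum is at p = 4, q = 8.

(4, 8)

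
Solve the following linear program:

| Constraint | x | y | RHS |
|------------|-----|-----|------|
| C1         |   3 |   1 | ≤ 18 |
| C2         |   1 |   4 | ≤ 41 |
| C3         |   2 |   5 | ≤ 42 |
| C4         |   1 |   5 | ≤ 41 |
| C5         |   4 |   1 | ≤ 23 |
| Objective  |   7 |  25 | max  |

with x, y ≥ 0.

Evaluate the objective at each vertex of the feasible region:
  z(0, 0) = 0
  z(5.75, 0) = 40.25
  z(5, 3) = 110
  z(3.692, 6.923) = 198.9
  z(1, 8) = 207  ←
  z(0, 8.2) = 205
The maximum is at x = 1, y = 8.

x = 1, y = 8, z = 207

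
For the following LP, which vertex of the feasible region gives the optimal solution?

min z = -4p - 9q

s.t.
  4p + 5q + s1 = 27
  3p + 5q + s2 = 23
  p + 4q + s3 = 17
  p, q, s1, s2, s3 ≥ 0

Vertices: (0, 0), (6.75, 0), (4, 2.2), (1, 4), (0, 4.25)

Evaluate the objective at each vertex of the feasible region:
  z(0, 0) = 0
  z(6.75, 0) = -27
  z(4, 2.2) = -35.8
  z(1, 4) = -40  ←
  z(0, 4.25) = -38.25
The minimum is at p = 1, q = 4.

(1, 4)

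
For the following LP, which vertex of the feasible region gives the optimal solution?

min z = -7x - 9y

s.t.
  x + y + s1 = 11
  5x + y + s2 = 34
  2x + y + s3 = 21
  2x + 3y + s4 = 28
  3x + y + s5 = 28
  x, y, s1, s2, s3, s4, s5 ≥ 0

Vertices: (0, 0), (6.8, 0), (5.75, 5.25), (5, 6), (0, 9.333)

Evaluate the objective at each vertex of the feasible region:
  z(0, 0) = 0
  z(6.8, 0) = -47.6
  z(5.75, 5.25) = -87.5
  z(5, 6) = -89  ←
  z(0, 9.333) = -84
The minimum is at x = 5, y = 6.

(5, 6)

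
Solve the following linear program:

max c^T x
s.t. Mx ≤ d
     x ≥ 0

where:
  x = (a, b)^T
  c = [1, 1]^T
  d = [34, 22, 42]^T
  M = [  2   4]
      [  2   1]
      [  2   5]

Evaluate the objective at each vertex of the feasible region:
  z(0, 0) = 0
  z(11, 0) = 11
  z(9, 4) = 13  ←
  z(1, 8) = 9
  z(0, 8.4) = 8.4
The maximum is at a = 9, b = 4.

a = 9, b = 4, z = 13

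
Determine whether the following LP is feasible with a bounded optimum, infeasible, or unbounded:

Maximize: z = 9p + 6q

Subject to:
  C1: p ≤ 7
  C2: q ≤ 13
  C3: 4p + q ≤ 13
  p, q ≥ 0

Feasible with a bounded optimal solution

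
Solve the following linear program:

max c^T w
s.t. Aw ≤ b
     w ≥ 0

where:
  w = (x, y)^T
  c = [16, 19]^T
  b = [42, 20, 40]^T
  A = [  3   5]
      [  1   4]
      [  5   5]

Evaluate the objective at each vertex of the feasible region:
  z(0, 0) = 0
  z(8, 0) = 128
  z(4, 4) = 140  ←
  z(0, 5) = 95
The maximum is at x = 4, y = 4.

x = 4, y = 4, z = 140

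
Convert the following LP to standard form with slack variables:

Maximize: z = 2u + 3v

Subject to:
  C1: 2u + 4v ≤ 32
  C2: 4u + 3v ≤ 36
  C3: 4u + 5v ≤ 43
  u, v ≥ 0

max z = 2u + 3v

s.t.
  2u + 4v + s1 = 32
  4u + 3v + s2 = 36
  4u + 5v + s3 = 43
  u, v, s1, s2, s3 ≥ 0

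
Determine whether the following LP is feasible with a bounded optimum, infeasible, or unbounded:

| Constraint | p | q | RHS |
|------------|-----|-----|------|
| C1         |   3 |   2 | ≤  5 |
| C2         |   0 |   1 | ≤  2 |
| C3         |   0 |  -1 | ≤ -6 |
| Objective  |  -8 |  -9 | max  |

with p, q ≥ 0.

Infeasible (no feasible solution exists)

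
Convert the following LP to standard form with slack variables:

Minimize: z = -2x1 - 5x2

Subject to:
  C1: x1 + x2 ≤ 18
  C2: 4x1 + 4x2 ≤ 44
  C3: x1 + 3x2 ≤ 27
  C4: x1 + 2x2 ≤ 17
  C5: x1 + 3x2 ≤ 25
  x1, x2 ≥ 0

min z = -2x1 - 5x2

s.t.
  x1 + x2 + s1 = 18
  4x1 + 4x2 + s2 = 44
  x1 + 3x2 + s3 = 27
  x1 + 2x2 + s4 = 17
  x1 + 3x2 + s5 = 25
  x1, x2, s1, s2, s3, s4, s5 ≥ 0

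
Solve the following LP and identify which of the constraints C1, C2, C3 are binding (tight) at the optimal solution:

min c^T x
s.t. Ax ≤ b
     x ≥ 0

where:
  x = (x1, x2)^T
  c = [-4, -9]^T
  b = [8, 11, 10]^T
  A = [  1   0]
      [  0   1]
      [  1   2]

At x1 = 0, x2 = 5, compute slack b - a·x for each constraint:
  C1: 8 − 0 = 8  (slack)
  C2: 11 − 5 = 6  (slack)
  C3: 10 − 10 = 0  (binding)

Optimal: x1 = 0, x2 = 5
Binding: C3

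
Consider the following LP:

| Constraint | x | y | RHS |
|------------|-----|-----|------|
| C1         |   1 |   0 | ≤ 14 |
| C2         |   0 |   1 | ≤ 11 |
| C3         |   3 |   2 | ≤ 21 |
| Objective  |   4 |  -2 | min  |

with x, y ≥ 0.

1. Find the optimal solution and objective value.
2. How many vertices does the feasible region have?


1. x = 0, y = 10.5, z = -21
2. 3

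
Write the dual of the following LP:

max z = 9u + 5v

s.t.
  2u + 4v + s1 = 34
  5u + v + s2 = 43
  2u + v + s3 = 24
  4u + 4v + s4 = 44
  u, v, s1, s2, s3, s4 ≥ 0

Primal max cᵀx s.t. Ax ≤ b, x ≥ 0  →  Dual min bᵀy s.t. Aᵀy ≥ c, y ≥ 0.

Minimize: z = 34y1 + 43y2 + 24y3 + 44y4

Subject to:
  2y1 + 5y2 + 2y3 + 4y4 ≥ 9
  4y1 + y2 + y3 + 4y4 ≥ 5
  y1, y2, y3, y4 ≥ 0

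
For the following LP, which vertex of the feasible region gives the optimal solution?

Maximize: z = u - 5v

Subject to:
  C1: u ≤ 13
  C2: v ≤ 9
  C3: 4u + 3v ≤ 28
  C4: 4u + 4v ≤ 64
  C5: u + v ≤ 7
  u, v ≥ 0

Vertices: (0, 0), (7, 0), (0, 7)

Evaluate the objective at each vertex of the feasible region:
  z(0, 0) = 0
  z(7, 0) = 7  ←
  z(0, 7) = -35
The maximum is at u = 7, v = 0.

(7, 0)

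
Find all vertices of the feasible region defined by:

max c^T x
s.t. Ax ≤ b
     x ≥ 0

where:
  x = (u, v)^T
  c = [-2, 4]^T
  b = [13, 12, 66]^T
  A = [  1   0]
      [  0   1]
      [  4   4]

(0, 0), (13, 0), (13, 3.5), (4.5, 12), (0, 12)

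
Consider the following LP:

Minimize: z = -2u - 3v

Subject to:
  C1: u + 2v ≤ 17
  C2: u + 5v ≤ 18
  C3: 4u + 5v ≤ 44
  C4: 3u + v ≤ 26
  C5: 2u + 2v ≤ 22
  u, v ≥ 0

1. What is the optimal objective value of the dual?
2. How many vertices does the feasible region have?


1. -22
2. 4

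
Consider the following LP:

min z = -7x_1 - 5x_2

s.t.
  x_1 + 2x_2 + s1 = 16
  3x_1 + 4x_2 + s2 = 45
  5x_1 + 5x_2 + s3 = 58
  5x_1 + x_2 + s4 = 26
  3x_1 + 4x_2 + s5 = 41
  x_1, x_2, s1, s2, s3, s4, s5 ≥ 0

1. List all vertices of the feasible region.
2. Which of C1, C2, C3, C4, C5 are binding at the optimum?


1. (0, 0), (5.2, 0), (4, 6), (0, 8)
2. C1, C4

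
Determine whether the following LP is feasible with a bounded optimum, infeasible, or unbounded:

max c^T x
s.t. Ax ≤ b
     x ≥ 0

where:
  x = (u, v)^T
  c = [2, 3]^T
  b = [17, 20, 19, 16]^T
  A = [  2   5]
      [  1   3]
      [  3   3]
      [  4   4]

Feasible with a bounded optimal solution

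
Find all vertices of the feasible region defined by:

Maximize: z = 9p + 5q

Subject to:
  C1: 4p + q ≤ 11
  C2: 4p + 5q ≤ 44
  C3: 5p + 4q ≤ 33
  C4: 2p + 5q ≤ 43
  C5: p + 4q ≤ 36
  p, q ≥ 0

(0, 0), (2.75, 0), (1, 7), (0, 8.25)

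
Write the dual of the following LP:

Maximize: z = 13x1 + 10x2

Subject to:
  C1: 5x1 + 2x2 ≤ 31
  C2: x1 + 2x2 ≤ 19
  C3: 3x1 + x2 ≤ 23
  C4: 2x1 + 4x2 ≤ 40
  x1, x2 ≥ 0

Primal max cᵀx s.t. Ax ≤ b, x ≥ 0  →  Dual min bᵀy s.t. Aᵀy ≥ c, y ≥ 0.

Minimize: z = 31y1 + 19y2 + 23y3 + 40y4

Subject to:
  5y1 + y2 + 3y3 + 2y4 ≥ 13
  2y1 + 2y2 + y3 + 4y4 ≥ 10
  y1, y2, y3, y4 ≥ 0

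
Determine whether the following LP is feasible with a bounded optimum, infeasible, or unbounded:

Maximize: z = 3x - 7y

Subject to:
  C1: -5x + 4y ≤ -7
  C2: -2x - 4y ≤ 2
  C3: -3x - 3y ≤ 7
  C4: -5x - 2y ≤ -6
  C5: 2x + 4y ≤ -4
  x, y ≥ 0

Infeasible (no feasible solution exists)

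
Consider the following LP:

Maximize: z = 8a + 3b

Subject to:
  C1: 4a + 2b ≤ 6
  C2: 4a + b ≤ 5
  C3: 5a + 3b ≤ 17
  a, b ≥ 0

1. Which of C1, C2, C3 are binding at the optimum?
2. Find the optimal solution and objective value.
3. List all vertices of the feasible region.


1. C1, C2
2. a = 1, b = 1, z = 11
3. (0, 0), (1.25, 0), (1, 1), (0, 3)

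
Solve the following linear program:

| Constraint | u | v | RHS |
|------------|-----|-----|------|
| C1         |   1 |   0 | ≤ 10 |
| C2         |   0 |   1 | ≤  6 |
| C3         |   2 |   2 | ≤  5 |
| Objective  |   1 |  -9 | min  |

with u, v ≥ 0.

Evaluate the objective at each vertex of the feasible region:
  z(0, 0) = 0
  z(2.5, 0) = 2.5
  z(0, 2.5) = -22.5  ←
The minimum is at u = 0, v = 2.5.

u = 0, v = 2.5, z = -22.5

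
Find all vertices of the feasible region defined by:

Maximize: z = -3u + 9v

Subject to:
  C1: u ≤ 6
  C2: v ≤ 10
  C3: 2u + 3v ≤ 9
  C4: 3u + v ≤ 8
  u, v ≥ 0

(0, 0), (2.667, 0), (2.143, 1.571), (0, 3)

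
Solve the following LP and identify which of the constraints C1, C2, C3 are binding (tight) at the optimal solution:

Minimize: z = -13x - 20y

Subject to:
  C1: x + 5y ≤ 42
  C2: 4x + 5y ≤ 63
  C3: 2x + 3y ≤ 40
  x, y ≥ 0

At x = 7, y = 7, compute slack b - a·x for each constraint:
  C1: 42 − 42 = 0  (binding)
  C2: 63 − 63 = 0  (binding)
  C3: 40 − 35 = 5  (slack)

Optimal: x = 7, y = 7
Binding: C1, C2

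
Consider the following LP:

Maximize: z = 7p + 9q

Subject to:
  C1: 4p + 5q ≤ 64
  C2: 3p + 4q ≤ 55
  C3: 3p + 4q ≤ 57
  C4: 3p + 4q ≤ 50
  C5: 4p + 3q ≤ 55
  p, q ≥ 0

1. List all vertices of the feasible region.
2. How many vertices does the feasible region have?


1. (0, 0), (13.75, 0), (10.38, 4.5), (6, 8), (0, 12.5)
2. 5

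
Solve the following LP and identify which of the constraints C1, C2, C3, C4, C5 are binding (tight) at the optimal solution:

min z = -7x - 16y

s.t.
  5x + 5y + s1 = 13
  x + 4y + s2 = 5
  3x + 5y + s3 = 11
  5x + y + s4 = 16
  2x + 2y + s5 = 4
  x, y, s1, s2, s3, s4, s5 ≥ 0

At x = 1, y = 1, compute slack b - a·x for each constraint:
  C1: 13 − 10 = 3  (slack)
  C2: 5 − 5 = 0  (binding)
  C3: 11 − 8 = 3  (slack)
  C4: 16 − 6 = 10  (slack)
  C5: 4 − 4 = 0  (binding)

Optimal: x = 1, y = 1
Binding: C2, C5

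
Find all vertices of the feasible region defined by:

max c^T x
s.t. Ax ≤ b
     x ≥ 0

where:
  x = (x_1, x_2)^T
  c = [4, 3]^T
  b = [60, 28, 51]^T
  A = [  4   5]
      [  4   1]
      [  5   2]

(0, 0), (7, 0), (5, 8), (0, 12)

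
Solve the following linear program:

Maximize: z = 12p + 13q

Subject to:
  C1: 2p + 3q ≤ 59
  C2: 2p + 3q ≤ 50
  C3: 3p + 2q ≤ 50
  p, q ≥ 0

Evaluate the objective at each vertex of the feasible region:
  z(0, 0) = 0
  z(16.67, 0) = 200
  z(10, 10) = 250  ←
  z(0, 16.67) = 216.7
The maximum is at p = 10, q = 10.

p = 10, q = 10, z = 250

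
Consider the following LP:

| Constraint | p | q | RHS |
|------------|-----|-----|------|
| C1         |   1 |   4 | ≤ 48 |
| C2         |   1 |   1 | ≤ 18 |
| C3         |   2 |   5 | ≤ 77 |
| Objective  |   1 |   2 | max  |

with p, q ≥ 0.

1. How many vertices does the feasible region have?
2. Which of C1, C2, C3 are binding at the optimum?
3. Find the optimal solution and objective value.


1. 4
2. C1, C2
3. p = 8, q = 10, z = 28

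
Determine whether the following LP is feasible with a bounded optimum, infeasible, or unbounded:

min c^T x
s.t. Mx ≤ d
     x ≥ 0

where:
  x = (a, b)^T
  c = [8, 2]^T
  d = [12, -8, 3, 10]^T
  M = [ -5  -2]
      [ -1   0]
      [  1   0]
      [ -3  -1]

Infeasible (no feasible solution exists)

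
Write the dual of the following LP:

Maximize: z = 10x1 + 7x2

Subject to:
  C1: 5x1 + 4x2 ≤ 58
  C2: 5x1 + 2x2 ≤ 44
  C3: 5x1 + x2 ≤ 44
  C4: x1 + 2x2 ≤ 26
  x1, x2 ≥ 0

Primal max cᵀx s.t. Ax ≤ b, x ≥ 0  →  Dual min bᵀy s.t. Aᵀy ≥ c, y ≥ 0.

Minimize: z = 58y1 + 44y2 + 44y3 + 26y4

Subject to:
  5y1 + 5y2 + 5y3 + y4 ≥ 10
  4y1 + 2y2 + y3 + 2y4 ≥ 7
  y1, y2, y3, y4 ≥ 0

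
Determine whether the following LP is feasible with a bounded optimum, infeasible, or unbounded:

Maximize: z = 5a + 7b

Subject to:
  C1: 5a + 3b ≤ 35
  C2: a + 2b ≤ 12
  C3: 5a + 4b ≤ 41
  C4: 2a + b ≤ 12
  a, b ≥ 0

Feasible with a bounded optimal solution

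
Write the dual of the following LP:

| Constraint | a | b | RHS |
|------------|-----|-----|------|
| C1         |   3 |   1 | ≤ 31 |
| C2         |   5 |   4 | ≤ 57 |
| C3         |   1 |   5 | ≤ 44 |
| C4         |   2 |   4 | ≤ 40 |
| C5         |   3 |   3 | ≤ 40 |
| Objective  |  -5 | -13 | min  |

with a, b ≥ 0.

Primal min cᵀx s.t. Ax ≤ b, x ≥ 0  →  Dual max −bᵀy s.t. Aᵀy ≥ −c, y ≥ 0.

Maximize: z = -31y1 - 57y2 - 44y3 - 40y4 - 40y5

Subject to:
  3y1 + 5y2 + y3 + 2y4 + 3y5 ≥ 5
  y1 + 4y2 + 5y3 + 4y4 + 3y5 ≥ 13
  y1, y2, y3, y4, y5 ≥ 0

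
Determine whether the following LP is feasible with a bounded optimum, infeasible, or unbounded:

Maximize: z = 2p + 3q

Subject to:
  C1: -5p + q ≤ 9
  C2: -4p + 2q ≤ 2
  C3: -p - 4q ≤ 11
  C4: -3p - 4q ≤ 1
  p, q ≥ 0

Unbounded (objective can increase without bound)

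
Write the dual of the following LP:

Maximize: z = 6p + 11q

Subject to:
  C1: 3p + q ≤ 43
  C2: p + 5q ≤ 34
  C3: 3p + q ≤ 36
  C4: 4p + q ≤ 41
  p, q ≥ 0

Primal max cᵀx s.t. Ax ≤ b, x ≥ 0  →  Dual min bᵀy s.t. Aᵀy ≥ c, y ≥ 0.

Minimize: z = 43y1 + 34y2 + 36y3 + 41y4

Subject to:
  3y1 + y2 + 3y3 + 4y4 ≥ 6
  y1 + 5y2 + y3 + y4 ≥ 11
  y1, y2, y3, y4 ≥ 0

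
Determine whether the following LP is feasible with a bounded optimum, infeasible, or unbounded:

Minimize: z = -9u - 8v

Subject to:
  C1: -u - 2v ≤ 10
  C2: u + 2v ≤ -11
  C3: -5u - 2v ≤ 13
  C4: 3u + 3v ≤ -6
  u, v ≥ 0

Infeasible (no feasible solution exists)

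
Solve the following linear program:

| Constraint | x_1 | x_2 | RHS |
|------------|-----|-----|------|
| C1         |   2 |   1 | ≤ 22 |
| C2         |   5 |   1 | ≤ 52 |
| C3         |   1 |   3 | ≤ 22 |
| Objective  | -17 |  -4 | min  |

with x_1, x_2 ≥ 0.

Evaluate the objective at each vertex of the feasible region:
  z(0, 0) = 0
  z(10.4, 0) = -176.8
  z(10, 2) = -178  ←
  z(8.8, 4.4) = -167.2
  z(0, 7.333) = -29.33
The minimum is at x_1 = 10, x_2 = 2.

x_1 = 10, x_2 = 2, z = -178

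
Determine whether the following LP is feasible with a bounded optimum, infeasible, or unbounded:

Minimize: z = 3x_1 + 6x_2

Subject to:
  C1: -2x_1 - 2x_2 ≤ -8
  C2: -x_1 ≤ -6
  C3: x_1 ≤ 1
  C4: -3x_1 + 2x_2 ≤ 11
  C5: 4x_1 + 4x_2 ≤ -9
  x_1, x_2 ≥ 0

Infeasible (no feasible solution exists)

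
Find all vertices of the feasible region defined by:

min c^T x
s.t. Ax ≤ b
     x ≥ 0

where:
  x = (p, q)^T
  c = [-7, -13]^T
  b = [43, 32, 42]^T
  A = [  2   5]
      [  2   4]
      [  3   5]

(0, 0), (14, 0), (4, 6), (0, 8)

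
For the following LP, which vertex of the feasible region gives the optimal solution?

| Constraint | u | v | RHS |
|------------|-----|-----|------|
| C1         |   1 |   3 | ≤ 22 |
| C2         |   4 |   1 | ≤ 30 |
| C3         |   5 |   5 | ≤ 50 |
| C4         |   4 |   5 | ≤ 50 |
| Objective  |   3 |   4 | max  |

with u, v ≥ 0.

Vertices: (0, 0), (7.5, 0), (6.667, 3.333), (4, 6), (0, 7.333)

Evaluate the objective at each vertex of the feasible region:
  z(0, 0) = 0
  z(7.5, 0) = 22.5
  z(6.667, 3.333) = 33.33
  z(4, 6) = 36  ←
  z(0, 7.333) = 29.33
The maximum is at u = 4, v = 6.

(4, 6)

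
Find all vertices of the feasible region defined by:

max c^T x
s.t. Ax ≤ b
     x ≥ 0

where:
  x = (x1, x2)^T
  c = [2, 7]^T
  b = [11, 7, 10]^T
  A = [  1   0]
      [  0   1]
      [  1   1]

(0, 0), (10, 0), (3, 7), (0, 7)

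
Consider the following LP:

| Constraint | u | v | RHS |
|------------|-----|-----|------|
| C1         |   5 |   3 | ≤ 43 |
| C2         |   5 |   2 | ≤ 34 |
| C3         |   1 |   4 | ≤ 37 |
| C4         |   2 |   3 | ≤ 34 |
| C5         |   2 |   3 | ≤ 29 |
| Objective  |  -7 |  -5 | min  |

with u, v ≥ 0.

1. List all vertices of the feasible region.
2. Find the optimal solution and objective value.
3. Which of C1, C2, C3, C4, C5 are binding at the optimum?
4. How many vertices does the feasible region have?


1. (0, 0), (6.8, 0), (4, 7), (1, 9), (0, 9.25)
2. u = 4, v = 7, z = -63
3. C2, C5
4. 5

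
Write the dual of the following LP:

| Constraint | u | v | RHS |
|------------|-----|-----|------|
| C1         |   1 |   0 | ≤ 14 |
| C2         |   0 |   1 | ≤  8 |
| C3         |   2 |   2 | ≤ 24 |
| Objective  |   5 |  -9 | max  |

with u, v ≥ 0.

Primal max cᵀx s.t. Ax ≤ b, x ≥ 0  →  Dual min bᵀy s.t. Aᵀy ≥ c, y ≥ 0.

Minimize: z = 14y1 + 8y2 + 24y3

Subject to:
  y1 + 2y3 ≥ 5
  y2 + 2y3 ≥ -9
  y1, y2, y3 ≥ 0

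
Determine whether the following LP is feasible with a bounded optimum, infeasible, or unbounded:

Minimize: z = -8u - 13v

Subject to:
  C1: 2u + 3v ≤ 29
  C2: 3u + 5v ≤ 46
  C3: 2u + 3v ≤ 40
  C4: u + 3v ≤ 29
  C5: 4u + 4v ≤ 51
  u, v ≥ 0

Feasible with a bounded optimal solution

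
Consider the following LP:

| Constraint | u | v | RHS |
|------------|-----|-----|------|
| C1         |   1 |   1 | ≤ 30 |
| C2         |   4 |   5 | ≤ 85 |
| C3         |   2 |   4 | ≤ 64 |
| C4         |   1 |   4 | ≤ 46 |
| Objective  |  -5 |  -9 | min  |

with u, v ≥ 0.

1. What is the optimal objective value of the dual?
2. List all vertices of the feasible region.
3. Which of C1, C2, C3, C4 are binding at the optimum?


1. -131
2. (0, 0), (21.25, 0), (10, 9), (0, 11.5)
3. C2, C4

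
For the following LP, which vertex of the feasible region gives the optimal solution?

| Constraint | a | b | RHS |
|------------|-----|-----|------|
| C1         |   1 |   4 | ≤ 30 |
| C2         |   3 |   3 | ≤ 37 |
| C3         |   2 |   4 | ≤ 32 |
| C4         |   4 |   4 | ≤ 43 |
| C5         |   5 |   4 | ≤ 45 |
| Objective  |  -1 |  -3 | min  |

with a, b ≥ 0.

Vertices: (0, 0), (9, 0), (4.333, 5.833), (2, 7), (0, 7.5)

Evaluate the objective at each vertex of the feasible region:
  z(0, 0) = 0
  z(9, 0) = -9
  z(4.333, 5.833) = -21.83
  z(2, 7) = -23  ←
  z(0, 7.5) = -22.5
The minimum is at a = 2, b = 7.

(2, 7)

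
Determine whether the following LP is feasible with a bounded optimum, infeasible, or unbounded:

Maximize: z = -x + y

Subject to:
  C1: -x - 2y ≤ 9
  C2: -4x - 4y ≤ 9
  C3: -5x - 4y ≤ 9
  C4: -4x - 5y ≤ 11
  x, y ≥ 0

Unbounded (objective can increase without bound)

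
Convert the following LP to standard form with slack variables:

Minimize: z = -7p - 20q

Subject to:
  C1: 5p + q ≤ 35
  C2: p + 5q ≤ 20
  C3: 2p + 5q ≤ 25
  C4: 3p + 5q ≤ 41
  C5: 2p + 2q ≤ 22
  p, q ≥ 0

min z = -7p - 20q

s.t.
  5p + q + s1 = 35
  p + 5q + s2 = 20
  2p + 5q + s3 = 25
  3p + 5q + s4 = 41
  2p + 2q + s5 = 22
  p, q, s1, s2, s3, s4, s5 ≥ 0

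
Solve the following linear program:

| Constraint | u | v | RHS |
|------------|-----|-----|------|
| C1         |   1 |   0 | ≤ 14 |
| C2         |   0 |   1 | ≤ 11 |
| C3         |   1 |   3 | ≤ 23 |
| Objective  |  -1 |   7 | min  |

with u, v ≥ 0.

Evaluate the objective at each vertex of the feasible region:
  z(0, 0) = 0
  z(14, 0) = -14  ←
  z(14, 3) = 7
  z(0, 7.667) = 53.67
The minimum is at u = 14, v = 0.

u = 14, v = 0, z = -14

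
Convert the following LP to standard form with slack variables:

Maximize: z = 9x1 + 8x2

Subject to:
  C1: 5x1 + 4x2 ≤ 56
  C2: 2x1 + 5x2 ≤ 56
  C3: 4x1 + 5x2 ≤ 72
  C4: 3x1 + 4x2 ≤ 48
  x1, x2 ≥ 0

max z = 9x1 + 8x2

s.t.
  5x1 + 4x2 + s1 = 56
  2x1 + 5x2 + s2 = 56
  4x1 + 5x2 + s3 = 72
  3x1 + 4x2 + s4 = 48
  x1, x2, s1, s2, s3, s4 ≥ 0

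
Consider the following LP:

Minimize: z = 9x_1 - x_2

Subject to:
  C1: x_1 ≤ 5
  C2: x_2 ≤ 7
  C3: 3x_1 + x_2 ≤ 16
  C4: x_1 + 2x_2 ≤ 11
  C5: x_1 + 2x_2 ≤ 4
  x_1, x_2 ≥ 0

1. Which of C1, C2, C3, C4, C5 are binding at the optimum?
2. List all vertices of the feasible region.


1. C5
2. (0, 0), (4, 0), (0, 2)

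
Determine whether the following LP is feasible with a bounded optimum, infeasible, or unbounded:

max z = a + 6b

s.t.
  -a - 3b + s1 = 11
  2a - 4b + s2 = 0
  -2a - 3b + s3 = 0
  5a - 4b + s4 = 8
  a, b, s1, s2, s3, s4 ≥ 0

Unbounded (objective can increase without bound)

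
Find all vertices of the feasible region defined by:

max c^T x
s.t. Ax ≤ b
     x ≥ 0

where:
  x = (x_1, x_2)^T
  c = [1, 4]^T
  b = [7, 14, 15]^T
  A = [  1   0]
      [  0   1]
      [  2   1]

(0, 0), (7, 0), (7, 1), (0.5, 14), (0, 14)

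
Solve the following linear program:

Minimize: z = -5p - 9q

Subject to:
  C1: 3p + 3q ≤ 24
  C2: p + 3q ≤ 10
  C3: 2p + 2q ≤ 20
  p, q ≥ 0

Evaluate the objective at each vertex of the feasible region:
  z(0, 0) = 0
  z(8, 0) = -40
  z(7, 1) = -44  ←
  z(0, 3.333) = -30
The minimum is at p = 7, q = 1.

p = 7, q = 1, z = -44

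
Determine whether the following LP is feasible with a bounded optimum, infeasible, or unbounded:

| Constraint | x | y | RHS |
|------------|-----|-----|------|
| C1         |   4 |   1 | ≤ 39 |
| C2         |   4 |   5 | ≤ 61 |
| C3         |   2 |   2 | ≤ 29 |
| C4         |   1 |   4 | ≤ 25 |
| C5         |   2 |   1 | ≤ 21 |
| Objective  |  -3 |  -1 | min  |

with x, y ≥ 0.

Feasible with a bounded optimal solution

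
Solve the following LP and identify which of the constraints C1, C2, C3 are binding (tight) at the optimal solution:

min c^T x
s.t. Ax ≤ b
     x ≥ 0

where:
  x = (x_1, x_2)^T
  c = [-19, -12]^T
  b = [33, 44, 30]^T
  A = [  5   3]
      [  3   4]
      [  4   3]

At x_1 = 3, x_2 = 6, compute slack b - a·x for each constraint:
  C1: 33 − 33 = 0  (binding)
  C2: 44 − 33 = 11  (slack)
  C3: 30 − 30 = 0  (binding)

Optimal: x_1 = 3, x_2 = 6
Binding: C1, C3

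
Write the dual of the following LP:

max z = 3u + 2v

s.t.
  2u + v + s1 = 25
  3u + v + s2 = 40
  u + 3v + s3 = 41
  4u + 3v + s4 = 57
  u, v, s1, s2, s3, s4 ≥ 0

Primal max cᵀx s.t. Ax ≤ b, x ≥ 0  →  Dual min bᵀy s.t. Aᵀy ≥ c, y ≥ 0.

Minimize: z = 25y1 + 40y2 + 41y3 + 57y4

Subject to:
  2y1 + 3y2 + y3 + 4y4 ≥ 3
  y1 + y2 + 3y3 + 3y4 ≥ 2
  y1, y2, y3, y4 ≥ 0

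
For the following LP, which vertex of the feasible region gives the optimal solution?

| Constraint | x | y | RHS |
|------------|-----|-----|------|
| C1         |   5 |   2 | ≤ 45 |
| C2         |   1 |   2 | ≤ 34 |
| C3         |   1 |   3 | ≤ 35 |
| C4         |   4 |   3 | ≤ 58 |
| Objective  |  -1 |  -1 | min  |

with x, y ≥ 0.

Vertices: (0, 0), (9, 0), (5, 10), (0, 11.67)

Evaluate the objective at each vertex of the feasible region:
  z(0, 0) = 0
  z(9, 0) = -9
  z(5, 10) = -15  ←
  z(0, 11.67) = -11.67
The minimum is at x = 5, y = 10.

(5, 10)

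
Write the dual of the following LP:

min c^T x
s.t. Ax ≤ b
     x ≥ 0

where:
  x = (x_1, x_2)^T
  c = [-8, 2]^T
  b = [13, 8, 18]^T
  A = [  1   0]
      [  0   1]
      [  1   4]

Primal min cᵀx s.t. Ax ≤ b, x ≥ 0  →  Dual max −bᵀy s.t. Aᵀy ≥ −c, y ≥ 0.

Maximize: z = -13y1 - 8y2 - 18y3

Subject to:
  y1 + y3 ≥ 8
  y2 + 4y3 ≥ -2
  y1, y2, y3 ≥ 0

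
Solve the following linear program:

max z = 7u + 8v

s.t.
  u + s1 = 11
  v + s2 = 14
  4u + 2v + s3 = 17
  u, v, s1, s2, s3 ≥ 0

Evaluate the objective at each vertex of the feasible region:
  z(0, 0) = 0
  z(4.25, 0) = 29.75
  z(0, 8.5) = 68  ←
The maximum is at u = 0, v = 8.5.

u = 0, v = 8.5, z = 68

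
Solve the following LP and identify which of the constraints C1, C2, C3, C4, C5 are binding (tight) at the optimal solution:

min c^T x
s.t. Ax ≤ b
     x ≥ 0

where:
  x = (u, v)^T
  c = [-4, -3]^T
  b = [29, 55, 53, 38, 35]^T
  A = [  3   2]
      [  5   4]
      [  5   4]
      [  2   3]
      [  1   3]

At u = 5, v = 7, compute slack b - a·x for each constraint:
  C1: 29 − 29 = 0  (binding)
  C2: 55 − 53 = 2  (slack)
  C3: 53 − 53 = 0  (binding)
  C4: 38 − 31 = 7  (slack)
  C5: 35 − 26 = 9  (slack)

Optimal: u = 5, v = 7
Binding: C1, C3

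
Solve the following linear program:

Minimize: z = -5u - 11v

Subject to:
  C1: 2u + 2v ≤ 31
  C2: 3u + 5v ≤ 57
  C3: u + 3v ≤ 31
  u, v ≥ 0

Evaluate the objective at each vertex of the feasible region:
  z(0, 0) = 0
  z(15.5, 0) = -77.5
  z(10.25, 5.25) = -109
  z(4, 9) = -119  ←
  z(0, 10.33) = -113.7
The minimum is at u = 4, v = 9.

u = 4, v = 9, z = -119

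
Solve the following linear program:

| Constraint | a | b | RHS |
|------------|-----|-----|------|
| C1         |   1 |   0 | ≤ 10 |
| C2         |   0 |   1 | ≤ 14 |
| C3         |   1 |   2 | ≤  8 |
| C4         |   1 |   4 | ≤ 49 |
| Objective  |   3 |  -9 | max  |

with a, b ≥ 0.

Evaluate the objective at each vertex of the feasible region:
  z(0, 0) = 0
  z(8, 0) = 24  ←
  z(0, 4) = -36
The maximum is at a = 8, b = 0.

a = 8, b = 0, z = 24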